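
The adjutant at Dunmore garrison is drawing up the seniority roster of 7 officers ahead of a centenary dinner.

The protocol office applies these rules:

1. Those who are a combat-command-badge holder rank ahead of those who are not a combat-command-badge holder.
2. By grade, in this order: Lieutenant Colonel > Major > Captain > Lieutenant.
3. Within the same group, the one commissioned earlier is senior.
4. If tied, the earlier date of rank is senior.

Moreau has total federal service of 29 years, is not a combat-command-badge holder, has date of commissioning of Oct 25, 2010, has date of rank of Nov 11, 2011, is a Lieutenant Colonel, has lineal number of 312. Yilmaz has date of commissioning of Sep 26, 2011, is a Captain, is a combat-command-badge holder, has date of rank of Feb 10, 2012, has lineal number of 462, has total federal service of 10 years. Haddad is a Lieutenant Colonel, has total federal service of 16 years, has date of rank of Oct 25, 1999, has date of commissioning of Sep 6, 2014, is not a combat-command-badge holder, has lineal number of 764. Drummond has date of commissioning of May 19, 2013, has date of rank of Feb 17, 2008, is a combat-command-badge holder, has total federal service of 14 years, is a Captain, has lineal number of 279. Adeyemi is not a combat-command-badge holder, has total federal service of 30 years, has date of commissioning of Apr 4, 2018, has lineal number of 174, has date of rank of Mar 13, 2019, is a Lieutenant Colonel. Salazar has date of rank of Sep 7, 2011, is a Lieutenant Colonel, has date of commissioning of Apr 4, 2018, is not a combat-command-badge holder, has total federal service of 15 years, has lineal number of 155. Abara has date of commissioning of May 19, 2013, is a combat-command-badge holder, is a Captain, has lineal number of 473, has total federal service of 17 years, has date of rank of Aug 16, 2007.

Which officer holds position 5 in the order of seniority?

By the first rule: Yilmaz, Abara and Drummond (each a combat-command-badge holder); then Moreau, Haddad, Salazar and Adeyemi (each not a combat-command-badge holder).
Yilmaz, Abara and Drummond are each Captain, so the next rule applies.
Among Yilmaz, Abara and Drummond, by date of commissioning (earlier first): Yilmaz (Sep 26, 2011) before Abara and Drummond (May 19, 2013).
Among Abara and Drummond, by date of rank (earlier first): Abara (Aug 16, 2007) before Drummond (Feb 17, 2008).
Moreau, Haddad, Salazar and Adeyemi are each Lieutenant Colonel, so the next rule applies.
Among Moreau, Haddad, Salazar and Adeyemi, by date of commissioning (earlier first): Moreau (Oct 25, 2010) before Haddad (Sep 6, 2014) before Salazar and Adeyemi (Apr 4, 2018).
Among Salazar and Adeyemi, by date of rank (earlier first): Salazar (Sep 7, 2011) before Adeyemi (Mar 13, 2019).
Order: Yilmaz, Abara, Drummond, Moreau, Haddad, Salazar, Adeyemi.

Haddad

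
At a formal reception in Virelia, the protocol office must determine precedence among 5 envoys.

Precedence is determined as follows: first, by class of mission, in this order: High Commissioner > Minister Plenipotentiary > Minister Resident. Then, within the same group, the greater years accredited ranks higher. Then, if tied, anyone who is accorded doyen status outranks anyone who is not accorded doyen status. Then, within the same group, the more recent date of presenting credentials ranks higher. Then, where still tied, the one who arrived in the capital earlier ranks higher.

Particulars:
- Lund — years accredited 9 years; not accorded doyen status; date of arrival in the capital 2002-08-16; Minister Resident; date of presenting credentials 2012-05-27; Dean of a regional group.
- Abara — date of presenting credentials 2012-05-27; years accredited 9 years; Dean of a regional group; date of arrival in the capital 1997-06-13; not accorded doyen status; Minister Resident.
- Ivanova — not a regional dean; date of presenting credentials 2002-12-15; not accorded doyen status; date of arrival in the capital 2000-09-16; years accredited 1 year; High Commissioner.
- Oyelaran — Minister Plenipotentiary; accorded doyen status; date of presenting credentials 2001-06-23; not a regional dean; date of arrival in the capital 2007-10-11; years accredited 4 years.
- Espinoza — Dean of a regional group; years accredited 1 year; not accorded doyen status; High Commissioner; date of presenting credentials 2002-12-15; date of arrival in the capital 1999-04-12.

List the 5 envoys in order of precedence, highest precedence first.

Espinoza, Ivanova, Oyelaran, Abara, Lund

By class of mission: Espinoza and Ivanova (High Commissioner); then Oyelaran (Minister Plenipotentiary); then Abara and Lund (Minister Resident).
Espinoza and Ivanova both have years accredited 1 year, so the next rule applies.
Espinoza and Ivanova are each not accorded doyen status, so the next rule applies.
Espinoza and Ivanova both have date of presenting credentials 2002-12-15, so the next rule applies.
Among Espinoza and Ivanova, by date of arrival in the capital (earlier first): Espinoza (1999-04-12) before Ivanova (2000-09-16).
Abara and Lund both have years accredited 9 years, so the next rule applies.
Abara and Lund are each not accorded doyen status, so the next rule applies.
Abara and Lund both have date of presenting credentials 2012-05-27, so the next rule applies.
Among Abara and Lund, by date of arrival in the capital (earlier first): Abara (1997-06-13) before Lund (2002-08-16).
Full order: Espinoza, Ivanova, Oyelaran, Abara, Lund.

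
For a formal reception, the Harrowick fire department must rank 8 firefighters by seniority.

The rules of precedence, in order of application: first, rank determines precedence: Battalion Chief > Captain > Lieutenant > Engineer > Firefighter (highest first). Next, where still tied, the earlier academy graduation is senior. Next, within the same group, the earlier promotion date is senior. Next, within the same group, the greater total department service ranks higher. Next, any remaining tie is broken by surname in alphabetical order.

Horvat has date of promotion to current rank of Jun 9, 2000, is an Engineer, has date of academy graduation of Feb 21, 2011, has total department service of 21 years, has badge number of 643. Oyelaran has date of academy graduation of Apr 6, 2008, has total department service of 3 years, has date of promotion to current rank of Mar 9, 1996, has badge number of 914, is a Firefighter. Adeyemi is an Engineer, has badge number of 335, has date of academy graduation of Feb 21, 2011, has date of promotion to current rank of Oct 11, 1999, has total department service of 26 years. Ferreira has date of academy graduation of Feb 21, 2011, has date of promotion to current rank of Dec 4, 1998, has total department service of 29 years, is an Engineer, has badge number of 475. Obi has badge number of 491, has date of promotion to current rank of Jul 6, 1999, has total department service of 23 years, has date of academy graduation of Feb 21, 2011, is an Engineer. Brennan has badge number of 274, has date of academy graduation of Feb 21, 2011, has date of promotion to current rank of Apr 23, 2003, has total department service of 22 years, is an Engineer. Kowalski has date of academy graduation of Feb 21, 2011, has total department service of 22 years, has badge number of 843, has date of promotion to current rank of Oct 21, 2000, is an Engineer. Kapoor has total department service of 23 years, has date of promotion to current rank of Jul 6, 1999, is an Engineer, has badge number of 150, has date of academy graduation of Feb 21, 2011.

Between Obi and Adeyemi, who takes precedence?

Obi

By rank: Ferreira, Kapoor, Obi, Adeyemi, Horvat, Kowalski and Brennan (Engineer); then Oyelaran (Firefighter).
Ferreira, Kapoor, Obi, Adeyemi, Horvat, Kowalski and Brennan all have date of academy graduation Feb 21, 2011, so the next rule applies.
Among Ferreira, Kapoor, Obi, Adeyemi, Horvat, Kowalski and Brennan, by date of promotion to current rank (earlier first): Ferreira (Dec 4, 1998) before Kapoor and Obi (Jul 6, 1999) before Adeyemi (Oct 11, 1999) before Horvat (Jun 9, 2000) before Kowalski (Oct 21, 2000) before Brennan (Apr 23, 2003).
Kapoor and Obi both have total department service 23 years, so the next rule applies.
Among Kapoor and Obi, alphabetically by surname: Kapoor before Obi.
So Obi takes precedence.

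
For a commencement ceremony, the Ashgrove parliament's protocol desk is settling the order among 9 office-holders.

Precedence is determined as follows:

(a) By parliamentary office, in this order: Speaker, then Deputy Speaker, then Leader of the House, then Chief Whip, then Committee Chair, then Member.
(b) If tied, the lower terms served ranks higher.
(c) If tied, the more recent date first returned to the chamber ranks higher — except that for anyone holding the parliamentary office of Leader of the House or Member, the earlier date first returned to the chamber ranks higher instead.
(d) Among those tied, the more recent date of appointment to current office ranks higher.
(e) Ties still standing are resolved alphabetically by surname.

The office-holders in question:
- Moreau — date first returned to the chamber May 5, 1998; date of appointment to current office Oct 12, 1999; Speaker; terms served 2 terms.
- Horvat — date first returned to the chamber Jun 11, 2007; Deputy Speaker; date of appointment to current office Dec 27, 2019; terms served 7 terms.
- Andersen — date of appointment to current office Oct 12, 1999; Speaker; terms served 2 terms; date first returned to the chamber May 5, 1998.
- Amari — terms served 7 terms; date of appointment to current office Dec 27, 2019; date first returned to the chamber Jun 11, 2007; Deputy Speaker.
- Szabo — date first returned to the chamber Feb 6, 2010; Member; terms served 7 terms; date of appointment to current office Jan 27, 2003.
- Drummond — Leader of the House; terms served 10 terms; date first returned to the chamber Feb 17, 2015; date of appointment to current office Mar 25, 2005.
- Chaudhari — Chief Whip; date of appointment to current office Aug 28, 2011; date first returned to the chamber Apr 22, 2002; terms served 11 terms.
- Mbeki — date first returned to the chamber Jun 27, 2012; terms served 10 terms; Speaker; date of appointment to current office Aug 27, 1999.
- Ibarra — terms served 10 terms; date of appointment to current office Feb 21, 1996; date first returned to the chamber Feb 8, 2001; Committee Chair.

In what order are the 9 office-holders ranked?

By parliamentary office: Andersen, Moreau and Mbeki (Speaker); then Amari and Horvat (Deputy Speaker); then Drummond (Leader of the House); then Chaudhari (Chief Whip); then Ibarra (Committee Chair); then Szabo (Member).
Among Andersen, Moreau and Mbeki, by terms served (lower first): Andersen and Moreau (2 terms) before Mbeki (10 terms).
Andersen and Moreau both have date first returned to the chamber May 5, 1998, so the next rule applies.
Andersen and Moreau both have date of appointment to current office Oct 12, 1999, so the next rule applies.
Among Andersen and Moreau, alphabetically by surname: Andersen before Moreau.
Amari and Horvat both have terms served 7 terms, so the next rule applies.
Amari and Horvat both have date first returned to the chamber Jun 11, 2007, so the next rule applies.
Amari and Horvat both have date of appointment to current office Dec 27, 2019, so the next rule applies.
Among Amari and Horvat, alphabetically by surname: Amari before Horvat.
Full order: Andersen, Moreau, Mbeki, Amari, Horvat, Drummond, Chaudhari, Ibarra, Szabo.

Andersen, Moreau, Mbeki, Amari, Horvat, Drummond, Chaudhari, Ibarra, Szabo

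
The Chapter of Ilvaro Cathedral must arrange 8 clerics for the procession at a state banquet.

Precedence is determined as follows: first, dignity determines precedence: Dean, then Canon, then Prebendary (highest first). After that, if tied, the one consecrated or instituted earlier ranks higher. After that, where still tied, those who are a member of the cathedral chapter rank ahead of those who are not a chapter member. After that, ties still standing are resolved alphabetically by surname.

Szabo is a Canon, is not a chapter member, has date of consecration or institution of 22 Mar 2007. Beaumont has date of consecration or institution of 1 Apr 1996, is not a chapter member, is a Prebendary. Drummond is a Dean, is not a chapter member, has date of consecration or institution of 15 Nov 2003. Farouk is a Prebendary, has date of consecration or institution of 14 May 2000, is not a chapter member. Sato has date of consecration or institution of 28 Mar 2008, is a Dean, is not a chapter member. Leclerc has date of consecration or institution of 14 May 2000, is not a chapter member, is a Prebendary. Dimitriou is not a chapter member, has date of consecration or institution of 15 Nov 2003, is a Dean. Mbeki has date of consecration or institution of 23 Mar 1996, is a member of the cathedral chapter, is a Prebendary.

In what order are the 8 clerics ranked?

By dignity: Dimitriou, Drummond and Sato (Dean); then Szabo (Canon); then Mbeki, Beaumont, Farouk and Leclerc (Prebendary).
Among Dimitriou, Drummond and Sato, by date of consecration or institution (earlier first): Dimitriou and Drummond (15 Nov 2003) before Sato (28 Mar 2008).
Dimitriou and Drummond are each not a chapter member, so the next rule applies.
Among Dimitriou and Drummond, alphabetically by surname: Dimitriou before Drummond.
Among Mbeki, Beaumont, Farouk and Leclerc, by date of consecration or institution (earlier first): Mbeki (23 Mar 1996) before Beaumont (1 Apr 1996) before Farouk and Leclerc (14 May 2000).
Farouk and Leclerc are each not a chapter member, so the next rule applies.
Among Farouk and Leclerc, alphabetically by surname: Farouk before Leclerc.
Full order: Dimitriou, Drummond, Sato, Szabo, Mbeki, Beaumont, Farouk, Leclerc.

Dimitriou, Drummond, Sato, Szabo, Mbeki, Beaumont, Farouk, Leclerc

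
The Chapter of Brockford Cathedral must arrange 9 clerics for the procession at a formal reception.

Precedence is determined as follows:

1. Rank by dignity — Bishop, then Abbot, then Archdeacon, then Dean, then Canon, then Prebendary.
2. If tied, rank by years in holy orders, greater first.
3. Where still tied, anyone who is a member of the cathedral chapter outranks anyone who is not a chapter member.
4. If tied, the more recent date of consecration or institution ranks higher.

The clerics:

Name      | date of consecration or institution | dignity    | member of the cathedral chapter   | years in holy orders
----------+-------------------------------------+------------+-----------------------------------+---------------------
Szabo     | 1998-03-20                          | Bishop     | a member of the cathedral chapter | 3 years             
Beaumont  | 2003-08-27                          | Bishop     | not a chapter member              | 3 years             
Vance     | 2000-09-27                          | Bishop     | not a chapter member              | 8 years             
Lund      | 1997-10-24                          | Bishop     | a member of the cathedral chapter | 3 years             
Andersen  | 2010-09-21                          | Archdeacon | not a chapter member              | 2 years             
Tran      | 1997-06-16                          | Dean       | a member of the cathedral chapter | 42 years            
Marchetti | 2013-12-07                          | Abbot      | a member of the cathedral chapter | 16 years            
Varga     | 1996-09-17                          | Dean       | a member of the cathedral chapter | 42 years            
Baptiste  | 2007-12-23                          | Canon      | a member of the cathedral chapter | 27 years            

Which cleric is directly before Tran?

Andersen

By dignity: Vance, Szabo, Lund and Beaumont (Bishop); then Marchetti (Abbot); then Andersen (Archdeacon); then Tran and Varga (Dean); then Baptiste (Canon).
Among Vance, Szabo, Lund and Beaumont, by years in holy orders (higher first): Vance (8 years) before Szabo, Lund and Beaumont (3 years).
Among Szabo, Lund and Beaumont, a member of the cathedral chapter before not a chapter member: Szabo and Lund (a member of the cathedral chapter) before Beaumont (not a chapter member).
Among Szabo and Lund, by date of consecration or institution (later first): Szabo (1998-03-20) before Lund (1997-10-24).
Tran and Varga both have years in holy orders 42 years, so the next rule applies.
Tran and Varga are each a member of the cathedral chapter, so the next rule applies.
Among Tran and Varga, by date of consecration or institution (later first): Tran (1997-06-16) before Varga (1996-09-17).
Order: Vance, Szabo, Lund, Beaumont, Marchetti, Andersen, Tran, Varga, Baptiste.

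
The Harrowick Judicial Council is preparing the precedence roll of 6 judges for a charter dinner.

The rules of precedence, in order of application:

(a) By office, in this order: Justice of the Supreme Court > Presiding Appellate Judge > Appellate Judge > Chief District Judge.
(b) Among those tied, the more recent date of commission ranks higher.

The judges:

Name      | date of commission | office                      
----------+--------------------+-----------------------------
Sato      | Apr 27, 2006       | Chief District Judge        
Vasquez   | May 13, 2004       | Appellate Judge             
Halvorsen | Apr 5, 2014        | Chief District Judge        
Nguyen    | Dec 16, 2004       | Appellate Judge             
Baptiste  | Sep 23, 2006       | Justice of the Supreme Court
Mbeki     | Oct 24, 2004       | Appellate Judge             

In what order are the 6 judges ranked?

Baptiste, Nguyen, Mbeki, Vasquez, Halvorsen, Sato

By office: Baptiste (Justice of the Supreme Court); then Nguyen, Mbeki and Vasquez (Appellate Judge); then Halvorsen and Sato (Chief District Judge).
Among Nguyen, Mbeki and Vasquez, by date of commission (later first): Nguyen (Dec 16, 2004) before Mbeki (Oct 24, 2004) before Vasquez (May 13, 2004).
Among Halvorsen and Sato, by date of commission (later first): Halvorsen (Apr 5, 2014) before Sato (Apr 27, 2006).
Full order: Baptiste, Nguyen, Mbeki, Vasquez, Halvorsen, Sato.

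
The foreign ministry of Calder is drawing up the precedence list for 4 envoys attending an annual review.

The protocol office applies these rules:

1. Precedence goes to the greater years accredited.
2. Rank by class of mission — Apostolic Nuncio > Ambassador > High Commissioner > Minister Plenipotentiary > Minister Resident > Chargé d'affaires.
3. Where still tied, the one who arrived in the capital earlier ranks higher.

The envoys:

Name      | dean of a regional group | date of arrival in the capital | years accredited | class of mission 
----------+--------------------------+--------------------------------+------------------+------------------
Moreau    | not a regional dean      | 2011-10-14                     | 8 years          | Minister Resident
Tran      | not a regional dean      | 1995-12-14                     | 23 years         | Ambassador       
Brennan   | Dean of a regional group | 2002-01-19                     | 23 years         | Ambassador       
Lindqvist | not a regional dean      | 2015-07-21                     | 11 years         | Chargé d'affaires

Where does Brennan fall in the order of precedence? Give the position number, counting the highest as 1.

By years accredited (higher first): Tran and Brennan (both 23 years); then Lindqvist (11 years); then Moreau (8 years).
Tran and Brennan are each Ambassador, so the next rule applies.
Among Tran and Brennan, by date of arrival in the capital (earlier first): Tran (1995-12-14) before Brennan (2002-01-19).
Order: Tran, Brennan, Lindqvist, Moreau. So position 2.

2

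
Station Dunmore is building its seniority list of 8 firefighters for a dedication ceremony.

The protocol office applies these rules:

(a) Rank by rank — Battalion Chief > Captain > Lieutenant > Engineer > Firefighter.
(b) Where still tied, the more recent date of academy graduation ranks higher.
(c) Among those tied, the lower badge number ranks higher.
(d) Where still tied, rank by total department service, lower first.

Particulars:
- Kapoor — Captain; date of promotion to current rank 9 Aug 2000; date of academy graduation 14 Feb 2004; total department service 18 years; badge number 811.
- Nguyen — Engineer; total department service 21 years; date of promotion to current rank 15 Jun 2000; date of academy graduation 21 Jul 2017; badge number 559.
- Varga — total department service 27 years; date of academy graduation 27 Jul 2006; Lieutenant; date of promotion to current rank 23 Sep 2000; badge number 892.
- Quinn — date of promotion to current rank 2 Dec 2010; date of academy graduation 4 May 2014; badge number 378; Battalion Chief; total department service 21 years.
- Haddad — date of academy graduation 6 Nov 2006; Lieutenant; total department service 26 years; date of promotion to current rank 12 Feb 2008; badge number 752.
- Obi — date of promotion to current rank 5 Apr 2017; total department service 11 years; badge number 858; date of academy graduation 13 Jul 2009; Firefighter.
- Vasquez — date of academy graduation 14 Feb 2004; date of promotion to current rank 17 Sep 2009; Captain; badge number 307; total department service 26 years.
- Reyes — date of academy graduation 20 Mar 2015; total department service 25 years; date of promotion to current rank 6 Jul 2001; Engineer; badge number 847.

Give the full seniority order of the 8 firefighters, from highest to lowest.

By rank: Quinn (Battalion Chief); then Vasquez and Kapoor (Captain); then Haddad and Varga (Lieutenant); then Nguyen and Reyes (Engineer); then Obi (Firefighter).
Vasquez and Kapoor both have date of academy graduation 14 Feb 2004, so the next rule applies.
Among Vasquez and Kapoor, by badge number (lower first): Vasquez (307) before Kapoor (811).
Among Haddad and Varga, by date of academy graduation (later first): Haddad (6 Nov 2006) before Varga (27 Jul 2006).
Among Nguyen and Reyes, by date of academy graduation (later first): Nguyen (21 Jul 2017) before Reyes (20 Mar 2015).
Full order: Quinn, Vasquez, Kapoor, Haddad, Varga, Nguyen, Reyes, Obi.

Quinn, Vasquez, Kapoor, Haddad, Varga, Nguyen, Reyes, Obi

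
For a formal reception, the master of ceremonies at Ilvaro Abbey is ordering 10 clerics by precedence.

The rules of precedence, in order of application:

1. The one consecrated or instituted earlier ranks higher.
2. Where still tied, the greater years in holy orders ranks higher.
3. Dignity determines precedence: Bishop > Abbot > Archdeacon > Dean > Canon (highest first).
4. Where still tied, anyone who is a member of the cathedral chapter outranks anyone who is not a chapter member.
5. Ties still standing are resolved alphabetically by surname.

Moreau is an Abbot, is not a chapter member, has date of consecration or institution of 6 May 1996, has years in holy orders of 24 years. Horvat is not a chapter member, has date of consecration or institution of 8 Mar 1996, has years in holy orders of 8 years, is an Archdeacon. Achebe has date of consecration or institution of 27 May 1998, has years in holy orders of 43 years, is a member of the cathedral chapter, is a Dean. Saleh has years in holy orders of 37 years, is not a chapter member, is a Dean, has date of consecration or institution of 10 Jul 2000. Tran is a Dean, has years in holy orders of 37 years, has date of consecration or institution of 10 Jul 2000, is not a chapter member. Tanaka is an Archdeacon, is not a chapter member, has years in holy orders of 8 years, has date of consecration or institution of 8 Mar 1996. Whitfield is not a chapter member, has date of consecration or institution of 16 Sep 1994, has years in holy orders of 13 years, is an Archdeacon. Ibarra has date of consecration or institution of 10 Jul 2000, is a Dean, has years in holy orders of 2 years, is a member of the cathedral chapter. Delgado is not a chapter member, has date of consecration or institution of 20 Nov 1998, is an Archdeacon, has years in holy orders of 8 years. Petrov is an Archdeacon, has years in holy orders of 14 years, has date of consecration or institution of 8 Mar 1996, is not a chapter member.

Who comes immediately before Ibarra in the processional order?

By date of consecration or institution (earlier first): Whitfield (16 Sep 1994); then Petrov, Horvat and Tanaka (each 8 Mar 1996); then Moreau (6 May 1996); then Achebe (27 May 1998); then Delgado (20 Nov 1998); then Saleh, Tran and Ibarra (each 10 Jul 2000).
Among Petrov, Horvat and Tanaka, by years in holy orders (higher first): Petrov (14 years) before Horvat and Tanaka (8 years).
Horvat and Tanaka are each Archdeacon, so the next rule applies.
Horvat and Tanaka are each not a chapter member, so the next rule applies.
Among Horvat and Tanaka, alphabetically by surname: Horvat before Tanaka.
Among Saleh, Tran and Ibarra, by years in holy orders (higher first): Saleh and Tran (37 years) before Ibarra (2 years).
Saleh and Tran are each Dean, so the next rule applies.
Saleh and Tran are each not a chapter member, so the next rule applies.
Among Saleh and Tran, alphabetically by surname: Saleh before Tran.
Order: Whitfield, Petrov, Horvat, Tanaka, Moreau, Achebe, Delgado, Saleh, Tran, Ibarra.

Tran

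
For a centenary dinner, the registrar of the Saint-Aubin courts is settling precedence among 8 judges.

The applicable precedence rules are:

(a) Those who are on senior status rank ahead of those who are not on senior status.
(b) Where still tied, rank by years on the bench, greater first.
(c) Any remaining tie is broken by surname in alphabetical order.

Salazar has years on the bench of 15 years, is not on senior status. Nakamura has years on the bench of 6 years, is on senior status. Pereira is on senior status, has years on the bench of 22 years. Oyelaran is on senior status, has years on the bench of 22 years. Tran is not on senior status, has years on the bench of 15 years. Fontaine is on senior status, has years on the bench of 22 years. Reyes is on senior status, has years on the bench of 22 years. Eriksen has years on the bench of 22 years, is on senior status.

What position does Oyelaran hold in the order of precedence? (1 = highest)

By the first rule: Eriksen, Fontaine, Oyelaran, Pereira, Reyes and Nakamura (each on senior status); then Salazar and Tran (both not on senior status).
Among Eriksen, Fontaine, Oyelaran, Pereira, Reyes and Nakamura, by years on the bench (higher first): Eriksen, Fontaine, Oyelaran, Pereira and Reyes (22 years) before Nakamura (6 years).
Among Eriksen, Fontaine, Oyelaran, Pereira and Reyes, alphabetically by surname: Eriksen before Fontaine before Oyelaran before Pereira before Reyes.
Salazar and Tran both have years on the bench 15 years, so the next rule applies.
Among Salazar and Tran, alphabetically by surname: Salazar before Tran.
Order: Eriksen, Fontaine, Oyelaran, Pereira, Reyes, Nakamura, Salazar, Tran. So position 3.

3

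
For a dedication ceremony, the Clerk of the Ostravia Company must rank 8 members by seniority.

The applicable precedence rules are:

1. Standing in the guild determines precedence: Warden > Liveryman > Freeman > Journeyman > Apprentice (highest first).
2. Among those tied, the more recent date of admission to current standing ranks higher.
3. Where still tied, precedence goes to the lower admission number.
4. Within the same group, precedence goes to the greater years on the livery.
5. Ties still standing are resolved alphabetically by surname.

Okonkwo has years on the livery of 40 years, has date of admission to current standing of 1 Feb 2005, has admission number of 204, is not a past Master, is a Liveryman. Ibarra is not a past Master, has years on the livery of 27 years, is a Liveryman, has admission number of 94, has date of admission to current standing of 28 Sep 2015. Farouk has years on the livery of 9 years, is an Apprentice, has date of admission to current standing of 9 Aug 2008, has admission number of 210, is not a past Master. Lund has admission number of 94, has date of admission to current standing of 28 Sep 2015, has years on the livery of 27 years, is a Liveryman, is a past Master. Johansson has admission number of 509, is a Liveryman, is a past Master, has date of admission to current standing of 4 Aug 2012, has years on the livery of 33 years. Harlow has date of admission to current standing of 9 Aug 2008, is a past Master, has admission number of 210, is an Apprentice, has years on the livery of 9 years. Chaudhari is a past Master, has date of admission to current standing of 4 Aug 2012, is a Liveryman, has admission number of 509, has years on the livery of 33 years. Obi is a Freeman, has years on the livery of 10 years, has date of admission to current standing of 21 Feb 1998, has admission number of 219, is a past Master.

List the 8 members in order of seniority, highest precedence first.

By standing in the guild: Ibarra, Lund, Chaudhari, Johansson and Okonkwo (Liveryman); then Obi (Freeman); then Farouk and Harlow (Apprentice).
Among Ibarra, Lund, Chaudhari, Johansson and Okonkwo, by date of admission to current standing (later first): Ibarra and Lund (28 Sep 2015) before Chaudhari and Johansson (4 Aug 2012) before Okonkwo (1 Feb 2005).
Ibarra and Lund both have admission number 94, so the next rule applies.
Ibarra and Lund both have years on the livery 27 years, so the next rule applies.
Among Ibarra and Lund, alphabetically by surname: Ibarra before Lund.
Chaudhari and Johansson both have admission number 509, so the next rule applies.
Chaudhari and Johansson both have years on the livery 33 years, so the next rule applies.
Among Chaudhari and Johansson, alphabetically by surname: Chaudhari before Johansson.
Farouk and Harlow both have date of admission to current standing 9 Aug 2008, so the next rule applies.
Farouk and Harlow both have admission number 210, so the next rule applies.
Farouk and Harlow both have years on the livery 9 years, so the next rule applies.
Among Farouk and Harlow, alphabetically by surname: Farouk before Harlow.
Full order: Ibarra, Lund, Chaudhari, Johansson, Okonkwo, Obi, Farouk, Harlow.

Ibarra, Lund, Chaudhari, Johansson, Okonkwo, Obi, Farouk, Harlow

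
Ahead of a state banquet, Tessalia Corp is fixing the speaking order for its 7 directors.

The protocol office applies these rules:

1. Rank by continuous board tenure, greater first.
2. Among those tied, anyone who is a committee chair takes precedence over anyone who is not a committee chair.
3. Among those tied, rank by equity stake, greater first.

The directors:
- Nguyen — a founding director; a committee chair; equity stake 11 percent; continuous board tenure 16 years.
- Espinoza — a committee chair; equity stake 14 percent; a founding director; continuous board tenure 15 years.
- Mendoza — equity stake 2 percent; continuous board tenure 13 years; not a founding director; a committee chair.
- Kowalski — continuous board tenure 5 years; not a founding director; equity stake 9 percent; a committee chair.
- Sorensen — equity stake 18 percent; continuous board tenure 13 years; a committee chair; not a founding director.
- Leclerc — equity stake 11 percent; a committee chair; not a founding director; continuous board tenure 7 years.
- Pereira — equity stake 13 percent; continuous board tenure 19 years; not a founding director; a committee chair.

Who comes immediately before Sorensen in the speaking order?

By continuous board tenure (higher first): Pereira (19 years); then Nguyen (16 years); then Espinoza (15 years); then Sorensen and Mendoza (both 13 years); then Leclerc (7 years); then Kowalski (5 years).
Sorensen and Mendoza are each a committee chair, so the next rule applies.
Among Sorensen and Mendoza, by equity stake (higher first): Sorensen (18 percent) before Mendoza (2 percent).
Order: Pereira, Nguyen, Espinoza, Sorensen, Mendoza, Leclerc, Kowalski.

Espinoza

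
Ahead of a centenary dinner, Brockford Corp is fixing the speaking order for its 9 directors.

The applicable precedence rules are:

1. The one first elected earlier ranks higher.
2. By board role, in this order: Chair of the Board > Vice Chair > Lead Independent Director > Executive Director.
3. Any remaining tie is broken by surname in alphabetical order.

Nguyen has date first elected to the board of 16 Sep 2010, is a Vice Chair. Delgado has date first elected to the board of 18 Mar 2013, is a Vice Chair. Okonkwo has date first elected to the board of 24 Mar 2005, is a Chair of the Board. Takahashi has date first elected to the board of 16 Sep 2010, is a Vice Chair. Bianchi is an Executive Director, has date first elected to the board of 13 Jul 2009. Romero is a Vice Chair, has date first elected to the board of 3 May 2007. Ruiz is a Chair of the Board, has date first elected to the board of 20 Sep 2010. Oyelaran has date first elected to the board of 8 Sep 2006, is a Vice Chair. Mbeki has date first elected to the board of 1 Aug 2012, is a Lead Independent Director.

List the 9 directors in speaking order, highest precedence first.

Okonkwo, Oyelaran, Romero, Bianchi, Nguyen, Takahashi, Ruiz, Mbeki, Delgado

By date first elected to the board (earlier first): Okonkwo (24 Mar 2005); then Oyelaran (8 Sep 2006); then Romero (3 May 2007); then Bianchi (13 Jul 2009); then Nguyen and Takahashi (both 16 Sep 2010); then Ruiz (20 Sep 2010); then Mbeki (1 Aug 2012); then Delgado (18 Mar 2013).
Nguyen and Takahashi are each Vice Chair, so the next rule applies.
Among Nguyen and Takahashi, alphabetically by surname: Nguyen before Takahashi.
Full order: Okonkwo, Oyelaran, Romero, Bianchi, Nguyen, Takahashi, Ruiz, Mbeki, Delgado.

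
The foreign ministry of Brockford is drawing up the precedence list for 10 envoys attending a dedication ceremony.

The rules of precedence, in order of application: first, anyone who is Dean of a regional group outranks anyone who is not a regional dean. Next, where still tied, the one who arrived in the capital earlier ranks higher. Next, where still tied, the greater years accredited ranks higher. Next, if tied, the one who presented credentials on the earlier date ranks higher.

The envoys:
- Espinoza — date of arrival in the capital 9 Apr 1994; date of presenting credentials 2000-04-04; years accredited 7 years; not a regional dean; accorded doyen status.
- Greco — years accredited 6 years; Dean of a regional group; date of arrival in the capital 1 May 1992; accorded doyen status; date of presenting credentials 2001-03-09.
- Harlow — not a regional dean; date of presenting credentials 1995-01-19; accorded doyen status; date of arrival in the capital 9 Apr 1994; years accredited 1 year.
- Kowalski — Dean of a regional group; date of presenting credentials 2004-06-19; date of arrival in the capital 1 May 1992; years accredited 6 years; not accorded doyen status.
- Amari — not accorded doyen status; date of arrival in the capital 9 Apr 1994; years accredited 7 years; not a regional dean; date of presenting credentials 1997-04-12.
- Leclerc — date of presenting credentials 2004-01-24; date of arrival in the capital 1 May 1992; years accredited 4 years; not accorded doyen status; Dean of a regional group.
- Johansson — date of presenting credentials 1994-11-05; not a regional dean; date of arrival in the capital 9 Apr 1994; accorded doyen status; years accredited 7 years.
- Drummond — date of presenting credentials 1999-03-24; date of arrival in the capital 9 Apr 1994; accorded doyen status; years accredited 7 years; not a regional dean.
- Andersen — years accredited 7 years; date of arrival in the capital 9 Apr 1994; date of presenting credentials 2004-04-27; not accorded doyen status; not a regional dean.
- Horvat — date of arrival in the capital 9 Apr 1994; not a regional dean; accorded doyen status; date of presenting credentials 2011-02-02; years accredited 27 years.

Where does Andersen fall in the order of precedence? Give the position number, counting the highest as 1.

9

By the first rule: Greco, Kowalski and Leclerc (each Dean of a regional group); then Horvat, Johansson, Amari, Drummond, Espinoza, Andersen and Harlow (each not a regional dean).
Greco, Kowalski and Leclerc all have date of arrival in the capital 1 May 1992, so the next rule applies.
Among Greco, Kowalski and Leclerc, by years accredited (higher first): Greco and Kowalski (6 years) before Leclerc (4 years).
Among Greco and Kowalski, by date of presenting credentials (earlier first): Greco (2001-03-09) before Kowalski (2004-06-19).
Horvat, Johansson, Amari, Drummond, Espinoza, Andersen and Harlow all have date of arrival in the capital 9 Apr 1994, so the next rule applies.
Among Horvat, Johansson, Amari, Drummond, Espinoza, Andersen and Harlow, by years accredited (higher first): Horvat (27 years) before Johansson, Amari, Drummond, Espinoza and Andersen (7 years) before Harlow (1 year).
Among Johansson, Amari, Drummond, Espinoza and Andersen, by date of presenting credentials (earlier first): Johansson (1994-11-05) before Amari (1997-04-12) before Drummond (1999-03-24) before Espinoza (2000-04-04) before Andersen (2004-04-27).
Order: Greco, Kowalski, Leclerc, Horvat, Johansson, Amari, Drummond, Espinoza, Andersen, Harlow. So position 9.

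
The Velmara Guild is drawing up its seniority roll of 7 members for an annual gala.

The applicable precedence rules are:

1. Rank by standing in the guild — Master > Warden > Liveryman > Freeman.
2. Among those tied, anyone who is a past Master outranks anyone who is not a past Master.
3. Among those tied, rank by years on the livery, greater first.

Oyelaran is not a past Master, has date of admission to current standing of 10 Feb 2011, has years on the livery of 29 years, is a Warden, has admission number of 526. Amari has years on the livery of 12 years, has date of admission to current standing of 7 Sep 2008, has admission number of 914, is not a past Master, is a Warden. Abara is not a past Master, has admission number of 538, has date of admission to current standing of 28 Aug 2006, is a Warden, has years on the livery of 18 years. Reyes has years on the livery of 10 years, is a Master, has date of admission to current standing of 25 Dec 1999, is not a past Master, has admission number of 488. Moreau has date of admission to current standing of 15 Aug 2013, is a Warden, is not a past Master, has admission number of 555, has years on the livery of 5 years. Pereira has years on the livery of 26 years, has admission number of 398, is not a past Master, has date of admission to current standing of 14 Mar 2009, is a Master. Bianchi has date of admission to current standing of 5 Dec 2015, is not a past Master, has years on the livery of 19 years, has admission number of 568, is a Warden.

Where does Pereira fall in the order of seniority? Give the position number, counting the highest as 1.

1

By standing in the guild: Pereira and Reyes (Master); then Oyelaran, Bianchi, Abara, Amari and Moreau (Warden).
Pereira and Reyes are each not a past Master, so the next rule applies.
Among Pereira and Reyes, by years on the livery (higher first): Pereira (26 years) before Reyes (10 years).
Oyelaran, Bianchi, Abara, Amari and Moreau are each not a past Master, so the next rule applies.
Among Oyelaran, Bianchi, Abara, Amari and Moreau, by years on the livery (higher first): Oyelaran (29 years) before Bianchi (19 years) before Abara (18 years) before Amari (12 years) before Moreau (5 years).
Order: Pereira, Reyes, Oyelaran, Bianchi, Abara, Amari, Moreau. So position 1.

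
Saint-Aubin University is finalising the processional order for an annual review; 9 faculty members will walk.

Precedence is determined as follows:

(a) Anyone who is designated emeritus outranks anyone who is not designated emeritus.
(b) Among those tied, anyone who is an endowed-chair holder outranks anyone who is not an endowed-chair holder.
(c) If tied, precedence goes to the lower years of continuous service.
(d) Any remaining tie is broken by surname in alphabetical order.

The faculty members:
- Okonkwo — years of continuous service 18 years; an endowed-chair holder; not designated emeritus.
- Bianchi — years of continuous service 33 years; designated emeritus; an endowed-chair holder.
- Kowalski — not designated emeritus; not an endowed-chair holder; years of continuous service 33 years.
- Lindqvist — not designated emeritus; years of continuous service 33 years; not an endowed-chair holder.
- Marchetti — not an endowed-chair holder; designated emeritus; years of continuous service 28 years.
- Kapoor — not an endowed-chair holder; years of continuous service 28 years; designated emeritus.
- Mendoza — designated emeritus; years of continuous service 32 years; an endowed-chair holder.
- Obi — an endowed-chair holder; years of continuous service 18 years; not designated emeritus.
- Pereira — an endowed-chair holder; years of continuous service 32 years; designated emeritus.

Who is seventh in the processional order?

By the first rule: Mendoza, Pereira, Bianchi, Kapoor and Marchetti (each designated emeritus); then Obi, Okonkwo, Kowalski and Lindqvist (each not designated emeritus).
Among Mendoza, Pereira, Bianchi, Kapoor and Marchetti, an endowed-chair holder before not an endowed-chair holder: Mendoza, Pereira and Bianchi (an endowed-chair holder) before Kapoor and Marchetti (not an endowed-chair holder).
Among Mendoza, Pereira and Bianchi, by years of continuous service (lower first): Mendoza and Pereira (32 years) before Bianchi (33 years).
Among Mendoza and Pereira, alphabetically by surname: Mendoza before Pereira.
Kapoor and Marchetti both have years of continuous service 28 years, so the next rule applies.
Among Kapoor and Marchetti, alphabetically by surname: Kapoor before Marchetti.
Among Obi, Okonkwo, Kowalski and Lindqvist, an endowed-chair holder before not an endowed-chair holder: Obi and Okonkwo (an endowed-chair holder) before Kowalski and Lindqvist (not an endowed-chair holder).
Obi and Okonkwo both have years of continuous service 18 years, so the next rule applies.
Among Obi and Okonkwo, alphabetically by surname: Obi before Okonkwo.
Kowalski and Lindqvist both have years of continuous service 33 years, so the next rule applies.
Among Kowalski and Lindqvist, alphabetically by surname: Kowalski before Lindqvist.
Order: Mendoza, Pereira, Bianchi, Kapoor, Marchetti, Obi, Okonkwo, Kowalski, Lindqvist.

Okonkwo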